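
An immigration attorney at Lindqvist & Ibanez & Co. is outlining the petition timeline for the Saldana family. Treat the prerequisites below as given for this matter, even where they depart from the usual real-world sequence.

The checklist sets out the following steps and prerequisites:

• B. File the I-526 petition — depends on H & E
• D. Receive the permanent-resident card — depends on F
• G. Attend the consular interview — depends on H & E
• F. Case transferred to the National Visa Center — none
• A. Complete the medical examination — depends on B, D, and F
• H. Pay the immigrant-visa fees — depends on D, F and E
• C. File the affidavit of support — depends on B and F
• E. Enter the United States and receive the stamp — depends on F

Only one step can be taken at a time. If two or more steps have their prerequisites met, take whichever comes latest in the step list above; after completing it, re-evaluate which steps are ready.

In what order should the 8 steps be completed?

F → E → D → H → G → B → C → A

F has no prerequisites → F first.
Now E and D have their prerequisites met. E is listed later, so E next.
D needed F, now all done → D.
Next only H has its prerequisites met → H.
G and B are both available; G is listed later → G.
B needed E and H, now all done → B.
Ready: C and A. C is listed later → C.
A needed F, D and B, now all done → A.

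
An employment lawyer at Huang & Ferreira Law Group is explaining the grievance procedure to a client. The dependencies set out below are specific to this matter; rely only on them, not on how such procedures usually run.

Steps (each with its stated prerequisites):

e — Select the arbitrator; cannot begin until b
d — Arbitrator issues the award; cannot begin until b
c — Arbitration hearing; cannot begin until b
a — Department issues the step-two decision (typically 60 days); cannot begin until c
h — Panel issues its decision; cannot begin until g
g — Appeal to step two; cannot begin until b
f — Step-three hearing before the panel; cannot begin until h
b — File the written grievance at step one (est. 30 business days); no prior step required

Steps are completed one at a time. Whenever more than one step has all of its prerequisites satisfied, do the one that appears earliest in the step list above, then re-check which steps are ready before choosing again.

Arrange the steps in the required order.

b e d c a g h f

b is the only step with nothing outstanding, so it goes first.
e, d, c and g are all available; e is listed earlier → e.
Now d, c and g have their prerequisites met. d is listed earlier, so d next.
c and g are both available; c is listed earlier → c.
a now also ready, so the ready set is {a, g}; a is listed earlier → a.
That leaves g as the only ready step → g.
h is the only step now ready → h.
That leaves f as the only ready step → f.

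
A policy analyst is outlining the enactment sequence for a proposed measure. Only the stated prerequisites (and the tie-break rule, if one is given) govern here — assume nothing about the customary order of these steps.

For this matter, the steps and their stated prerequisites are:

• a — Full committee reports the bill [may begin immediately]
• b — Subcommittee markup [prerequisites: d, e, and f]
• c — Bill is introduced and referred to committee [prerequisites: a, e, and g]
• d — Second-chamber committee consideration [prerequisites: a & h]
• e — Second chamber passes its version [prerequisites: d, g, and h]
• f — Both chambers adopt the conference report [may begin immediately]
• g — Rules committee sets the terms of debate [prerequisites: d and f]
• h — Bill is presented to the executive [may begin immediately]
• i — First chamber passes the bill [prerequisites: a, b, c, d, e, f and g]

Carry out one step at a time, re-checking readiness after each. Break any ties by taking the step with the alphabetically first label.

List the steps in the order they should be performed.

a f h d g e b c i

a, f and h have no prerequisites; a has the earlier label, so a is first.
Ready: f and h. f has the earlier label → f.
That leaves h as the only ready step → h.
That leaves d as the only ready step → d.
Next only g has its prerequisites met → g.
e is the only step now ready → e.
Now b and c have their prerequisites met. b has the earlier label, so b next.
c needed a, e and g, now all done → c.
i needed a, b, c, d, e, f and g, now all done → i.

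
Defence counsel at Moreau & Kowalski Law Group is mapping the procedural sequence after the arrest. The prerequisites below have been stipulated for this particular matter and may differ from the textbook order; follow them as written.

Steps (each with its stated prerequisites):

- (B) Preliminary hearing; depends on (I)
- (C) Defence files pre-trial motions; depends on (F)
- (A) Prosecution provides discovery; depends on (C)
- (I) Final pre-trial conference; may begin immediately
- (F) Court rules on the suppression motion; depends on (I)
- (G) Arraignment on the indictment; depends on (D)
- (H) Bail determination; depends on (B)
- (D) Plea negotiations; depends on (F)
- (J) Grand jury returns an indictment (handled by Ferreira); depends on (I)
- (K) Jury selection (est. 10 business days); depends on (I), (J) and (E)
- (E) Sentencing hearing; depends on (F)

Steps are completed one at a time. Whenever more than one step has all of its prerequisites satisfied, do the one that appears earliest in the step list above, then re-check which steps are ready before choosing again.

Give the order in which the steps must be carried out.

(I) → (B) → (F) → (C) → (A) → (H) → (D) → (G) → (J) → (E) → (K)

Only (I) has no prerequisites, so it is first.
Ready: (B), (F) and (J). (B) is listed earlier → (B).
(H) now also ready, so the ready set is {(F), (H), (J)}; (F) is listed earlier → (F).
(C), (D) and (E) now also ready, so the ready set is {(C), (H), (D), (J), (E)}; (C) is listed earlier → (C).
(A), (H), (D), (J) and (E) are all available; (A) is listed earlier → (A).
(H), (D), (J) and (E) are all available; (H) is listed earlier → (H).
Now (D), (J) and (E) have their prerequisites met. (D) is listed earlier, so (D) next.
Ready: (G), (J) and (E). (G) is listed earlier → (G).
Now (J) and (E) have their prerequisites met. (J) is listed earlier, so (J) next.
That leaves (E) as the only ready step → (E).
(K) needed (I), (J) and (E), now all done → (K).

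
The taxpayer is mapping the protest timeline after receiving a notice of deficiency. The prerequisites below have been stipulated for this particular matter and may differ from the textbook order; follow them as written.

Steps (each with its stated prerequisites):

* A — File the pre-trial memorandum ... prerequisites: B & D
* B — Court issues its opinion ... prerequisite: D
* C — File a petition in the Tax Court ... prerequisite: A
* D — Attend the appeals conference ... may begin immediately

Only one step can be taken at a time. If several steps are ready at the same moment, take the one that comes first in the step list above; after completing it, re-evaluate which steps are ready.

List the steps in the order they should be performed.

D → B → A → C

D is the only step with nothing outstanding, so it goes first.
B is the only step now ready → B.
Next only A has its prerequisites met → A.
Next only C has its prerequisites met → C.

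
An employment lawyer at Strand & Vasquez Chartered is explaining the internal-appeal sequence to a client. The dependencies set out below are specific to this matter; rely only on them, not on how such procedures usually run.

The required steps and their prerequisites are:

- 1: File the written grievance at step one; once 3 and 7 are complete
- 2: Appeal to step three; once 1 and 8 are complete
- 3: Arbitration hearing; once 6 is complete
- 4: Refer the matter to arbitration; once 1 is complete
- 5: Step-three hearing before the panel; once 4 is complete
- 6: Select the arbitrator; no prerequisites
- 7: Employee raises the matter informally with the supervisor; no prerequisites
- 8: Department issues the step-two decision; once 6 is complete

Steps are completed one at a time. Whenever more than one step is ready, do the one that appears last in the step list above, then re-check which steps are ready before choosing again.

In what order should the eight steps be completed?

7 and 6 have no prerequisites; 7 is listed later, so 7 is first.
That leaves 6 as the only ready step → 6.
Ready: 8 and 3. 8 is listed later → 8.
That leaves 3 as the only ready step → 3.
Next only 1 has its prerequisites met → 1.
4 and 2 are both available; 4 is listed later → 4.
Ready: 5 and 2. 5 is listed later → 5.
2 needed 8 and 1, now all done → 2.

7, 6, 8, 3, 1, 4, 5, 2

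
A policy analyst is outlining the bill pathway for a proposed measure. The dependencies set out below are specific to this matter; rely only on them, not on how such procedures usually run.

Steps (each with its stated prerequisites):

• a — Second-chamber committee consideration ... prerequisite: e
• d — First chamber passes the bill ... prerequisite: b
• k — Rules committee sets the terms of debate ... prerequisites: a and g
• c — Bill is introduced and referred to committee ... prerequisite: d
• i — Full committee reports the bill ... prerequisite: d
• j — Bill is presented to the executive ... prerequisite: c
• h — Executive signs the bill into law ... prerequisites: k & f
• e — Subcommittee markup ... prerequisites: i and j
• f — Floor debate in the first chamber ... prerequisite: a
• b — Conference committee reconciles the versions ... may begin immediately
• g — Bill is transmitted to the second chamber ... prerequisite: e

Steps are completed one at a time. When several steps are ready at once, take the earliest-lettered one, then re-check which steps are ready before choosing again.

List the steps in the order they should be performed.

Only b has no prerequisites, so it is first.
That leaves d as the only ready step → d.
Ready: c and i. c has the earlier label → c.
Ready: i and j. i has the earlier label → i.
That leaves j as the only ready step → j.
e needed i and j, now all done → e.
a and g are both available; a has the earlier label → a.
Ready: f and g. f has the earlier label → f.
g is the only step now ready → g.
k needed a and g, now all done → k.
h needed f and k, now all done → h.

b, d, c, i, j, e, a, f, g, k, h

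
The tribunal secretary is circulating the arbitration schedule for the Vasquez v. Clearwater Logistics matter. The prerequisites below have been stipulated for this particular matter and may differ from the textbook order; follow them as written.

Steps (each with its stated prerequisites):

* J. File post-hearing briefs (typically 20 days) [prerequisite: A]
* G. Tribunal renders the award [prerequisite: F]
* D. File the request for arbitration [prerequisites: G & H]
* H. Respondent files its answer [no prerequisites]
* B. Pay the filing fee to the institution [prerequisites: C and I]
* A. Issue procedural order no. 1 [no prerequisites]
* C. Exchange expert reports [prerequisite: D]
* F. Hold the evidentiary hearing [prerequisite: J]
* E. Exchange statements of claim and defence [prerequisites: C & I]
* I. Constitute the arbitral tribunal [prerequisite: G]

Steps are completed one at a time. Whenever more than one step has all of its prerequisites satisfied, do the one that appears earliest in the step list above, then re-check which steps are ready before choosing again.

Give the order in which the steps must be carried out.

H and A have no prerequisites; H is listed earlier, so H is first.
Next only A has its prerequisites met → A.
J needed A, now all done → J.
Next only F has its prerequisites met → F.
Next only G has its prerequisites met → G.
Ready: D and I. D is listed earlier → D.
Now C and I have their prerequisites met. C is listed earlier, so C next.
I is the only step now ready → I.
Now B and E have their prerequisites met. B is listed earlier, so B next.
E needed C and I, now all done → E.

H, A, J, F, G, D, C, I, B, E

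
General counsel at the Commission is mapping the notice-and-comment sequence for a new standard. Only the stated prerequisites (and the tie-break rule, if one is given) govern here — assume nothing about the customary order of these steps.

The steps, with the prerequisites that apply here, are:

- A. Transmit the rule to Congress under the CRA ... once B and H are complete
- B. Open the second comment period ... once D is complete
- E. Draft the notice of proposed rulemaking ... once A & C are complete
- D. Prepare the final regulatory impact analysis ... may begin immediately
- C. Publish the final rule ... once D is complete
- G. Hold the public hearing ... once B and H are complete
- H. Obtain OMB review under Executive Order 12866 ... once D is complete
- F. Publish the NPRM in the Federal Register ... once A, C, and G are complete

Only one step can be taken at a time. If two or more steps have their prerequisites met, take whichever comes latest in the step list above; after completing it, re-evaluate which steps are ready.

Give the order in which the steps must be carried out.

D, H, C, B, G, A, F, E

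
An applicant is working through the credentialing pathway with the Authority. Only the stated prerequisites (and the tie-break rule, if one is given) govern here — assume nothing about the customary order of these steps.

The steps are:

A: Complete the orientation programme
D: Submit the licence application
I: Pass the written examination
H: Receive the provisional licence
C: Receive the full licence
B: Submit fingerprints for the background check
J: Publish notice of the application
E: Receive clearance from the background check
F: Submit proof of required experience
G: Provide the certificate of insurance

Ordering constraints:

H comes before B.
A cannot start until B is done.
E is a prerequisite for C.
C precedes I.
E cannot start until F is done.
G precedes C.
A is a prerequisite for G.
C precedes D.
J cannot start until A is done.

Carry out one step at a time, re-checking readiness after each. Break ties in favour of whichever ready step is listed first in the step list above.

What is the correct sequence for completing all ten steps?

H and F have no prerequisites; H is listed earlier, so H is first.
B now also ready, so the ready set is {B, F}; B is listed earlier → B.
A and F are both available; A is listed earlier → A.
J, F and G are all available; J is listed earlier → J.
F and G are both available; F is listed earlier → F.
E and G are both available; E is listed earlier → E.
G needed A, now all done → G.
C is the only step now ready → C.
Ready: D and I. D is listed earlier → D.
I needed C, now all done → I.

H → B → A → J → F → E → G → C → D → I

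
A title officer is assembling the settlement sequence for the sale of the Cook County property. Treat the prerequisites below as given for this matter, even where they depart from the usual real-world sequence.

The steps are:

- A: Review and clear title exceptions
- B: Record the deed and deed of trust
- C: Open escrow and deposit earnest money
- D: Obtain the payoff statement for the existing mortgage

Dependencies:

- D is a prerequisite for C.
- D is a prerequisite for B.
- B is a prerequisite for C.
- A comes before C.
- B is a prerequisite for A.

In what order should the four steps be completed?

Only D has no prerequisites, so it is first.
That leaves B as the only ready step → B.
Next only A has its prerequisites met → A.
C is the only step now ready → C.

D → B → A → C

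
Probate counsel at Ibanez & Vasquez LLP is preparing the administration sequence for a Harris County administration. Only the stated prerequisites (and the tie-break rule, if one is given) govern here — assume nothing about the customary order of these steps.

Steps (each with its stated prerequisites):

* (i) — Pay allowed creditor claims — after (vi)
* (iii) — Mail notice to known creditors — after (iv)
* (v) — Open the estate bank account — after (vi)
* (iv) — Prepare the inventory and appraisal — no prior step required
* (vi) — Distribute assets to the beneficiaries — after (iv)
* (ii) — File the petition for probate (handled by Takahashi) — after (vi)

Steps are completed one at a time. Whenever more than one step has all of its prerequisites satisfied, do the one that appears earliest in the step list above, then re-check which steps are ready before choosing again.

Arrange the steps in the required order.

(iv), (iii), (vi), (i), (v), (ii)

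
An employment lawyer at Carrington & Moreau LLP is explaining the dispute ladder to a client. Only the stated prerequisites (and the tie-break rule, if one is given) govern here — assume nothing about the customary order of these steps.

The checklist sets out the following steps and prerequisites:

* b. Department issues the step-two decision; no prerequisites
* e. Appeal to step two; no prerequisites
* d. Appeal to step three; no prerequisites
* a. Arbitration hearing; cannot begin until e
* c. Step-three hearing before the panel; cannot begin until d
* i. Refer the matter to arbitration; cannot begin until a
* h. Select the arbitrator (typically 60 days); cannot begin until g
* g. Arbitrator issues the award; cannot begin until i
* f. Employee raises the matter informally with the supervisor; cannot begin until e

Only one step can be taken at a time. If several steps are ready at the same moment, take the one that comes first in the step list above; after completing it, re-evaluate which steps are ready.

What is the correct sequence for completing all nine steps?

b, e, d, a, c, i, g, h, f

Nothing is required for b, e and d. b is listed earlier → b first.
e and d are both available; e is listed earlier → e.
d, a and f are all available; d is listed earlier → d.
c now also ready, so the ready set is {a, c, f}; a is listed earlier → a.
Ready: c, i and f. c is listed earlier → c.
Ready: i and f. i is listed earlier → i.
Now g and f have their prerequisites met. g is listed earlier, so g next.
h and f are both available; h is listed earlier → h.
f is the only step now ready → f.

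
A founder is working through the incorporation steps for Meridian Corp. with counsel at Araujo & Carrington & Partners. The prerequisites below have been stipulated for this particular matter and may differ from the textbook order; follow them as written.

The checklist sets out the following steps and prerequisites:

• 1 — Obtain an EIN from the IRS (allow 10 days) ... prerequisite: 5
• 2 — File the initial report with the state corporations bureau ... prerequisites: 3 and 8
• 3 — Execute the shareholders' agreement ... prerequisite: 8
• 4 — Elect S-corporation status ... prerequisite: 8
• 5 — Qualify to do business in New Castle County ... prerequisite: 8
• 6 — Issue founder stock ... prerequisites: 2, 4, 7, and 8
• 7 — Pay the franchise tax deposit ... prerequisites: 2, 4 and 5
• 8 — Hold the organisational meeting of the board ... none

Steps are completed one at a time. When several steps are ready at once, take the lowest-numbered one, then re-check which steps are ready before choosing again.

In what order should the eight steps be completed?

8, 3, 2, 4, 5, 1, 7, 6

Only 8 has no prerequisites, so it is first.
3, 4 and 5 are all available; 3 has the earlier label → 3.
2 now also ready, so the ready set is {2, 4, 5}; 2 has the earlier label → 2.
Now 4 and 5 have their prerequisites met. 4 has the earlier label, so 4 next.
5 needed 8, now all done → 5.
Ready: 1 and 7. 1 has the earlier label → 1.
7 needed 2, 4 and 5, now all done → 7.
That leaves 6 as the only ready step → 6.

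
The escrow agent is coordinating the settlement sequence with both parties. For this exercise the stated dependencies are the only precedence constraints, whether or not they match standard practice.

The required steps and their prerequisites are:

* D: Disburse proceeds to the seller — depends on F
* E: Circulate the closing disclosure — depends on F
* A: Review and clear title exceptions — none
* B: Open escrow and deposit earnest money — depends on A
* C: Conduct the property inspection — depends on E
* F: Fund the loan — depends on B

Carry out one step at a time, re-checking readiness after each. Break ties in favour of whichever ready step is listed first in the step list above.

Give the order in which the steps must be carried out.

A B F D E C

Only A has no prerequisites, so it is first.
That leaves B as the only ready step → B.
F needed B, now all done → F.
D and E are both available; D is listed earlier → D.
Next only E has its prerequisites met → E.
C needed E, now all done → C.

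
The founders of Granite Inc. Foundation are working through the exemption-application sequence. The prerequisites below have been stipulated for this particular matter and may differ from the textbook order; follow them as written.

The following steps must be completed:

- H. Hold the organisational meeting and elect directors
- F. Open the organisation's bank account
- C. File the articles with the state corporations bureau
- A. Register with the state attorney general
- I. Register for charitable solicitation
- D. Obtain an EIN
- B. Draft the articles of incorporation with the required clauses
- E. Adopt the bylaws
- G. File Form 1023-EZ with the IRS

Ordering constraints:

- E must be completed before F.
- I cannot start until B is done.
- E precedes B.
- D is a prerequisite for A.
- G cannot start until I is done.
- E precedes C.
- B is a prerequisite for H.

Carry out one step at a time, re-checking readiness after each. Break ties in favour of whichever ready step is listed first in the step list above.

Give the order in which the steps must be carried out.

D and E have no prerequisites; D is listed earlier, so D is first.
A now also ready, so the ready set is {A, E}; A is listed earlier → A.
Next only E has its prerequisites met → E.
Ready: F, C and B. F is listed earlier → F.
Now C and B have their prerequisites met. C is listed earlier, so C next.
B needed E, now all done → B.
H and I are both available; H is listed earlier → H.
That leaves I as the only ready step → I.
Next only G has its prerequisites met → G.

D, A, E, F, C, B, H, I, G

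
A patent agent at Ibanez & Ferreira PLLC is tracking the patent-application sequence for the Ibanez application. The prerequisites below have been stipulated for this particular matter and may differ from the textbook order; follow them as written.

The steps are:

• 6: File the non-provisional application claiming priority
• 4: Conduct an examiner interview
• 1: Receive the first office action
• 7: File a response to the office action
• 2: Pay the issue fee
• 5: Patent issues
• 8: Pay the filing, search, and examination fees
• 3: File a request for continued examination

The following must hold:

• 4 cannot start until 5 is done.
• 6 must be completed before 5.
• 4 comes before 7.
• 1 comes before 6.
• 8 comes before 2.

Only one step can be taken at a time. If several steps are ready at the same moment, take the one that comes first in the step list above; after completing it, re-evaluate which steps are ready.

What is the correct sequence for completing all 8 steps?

1 6 5 4 7 8 2 3

Nothing is required for 1, 8 and 3. 1 is listed earlier → 1 first.
6, 8 and 3 are all available; 6 is listed earlier → 6.
Ready: 5, 8 and 3. 5 is listed earlier → 5.
4, 8 and 3 are all available; 4 is listed earlier → 4.
7 now also ready, so the ready set is {7, 8, 3}; 7 is listed earlier → 7.
Ready: 8 and 3. 8 is listed earlier → 8.
2 and 3 are both available; 2 is listed earlier → 2.
Next only 3 has its prerequisites met → 3.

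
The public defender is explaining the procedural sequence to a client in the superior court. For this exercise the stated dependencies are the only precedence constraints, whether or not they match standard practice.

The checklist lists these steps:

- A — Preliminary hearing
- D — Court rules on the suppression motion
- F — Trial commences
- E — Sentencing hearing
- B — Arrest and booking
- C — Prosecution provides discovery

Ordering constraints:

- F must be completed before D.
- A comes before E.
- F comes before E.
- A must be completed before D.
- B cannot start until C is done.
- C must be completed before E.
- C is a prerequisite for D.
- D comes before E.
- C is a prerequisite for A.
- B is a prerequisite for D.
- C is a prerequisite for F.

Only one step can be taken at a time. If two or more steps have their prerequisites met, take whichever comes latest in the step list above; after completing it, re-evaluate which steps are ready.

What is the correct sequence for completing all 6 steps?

Only C has no prerequisites, so it is first.
B, F and A are all available; B is listed later → B.
F and A are both available; F is listed later → F.
That leaves A as the only ready step → A.
D needed C, B, F and A, now all done → D.
That leaves E as the only ready step → E.

C B F A D E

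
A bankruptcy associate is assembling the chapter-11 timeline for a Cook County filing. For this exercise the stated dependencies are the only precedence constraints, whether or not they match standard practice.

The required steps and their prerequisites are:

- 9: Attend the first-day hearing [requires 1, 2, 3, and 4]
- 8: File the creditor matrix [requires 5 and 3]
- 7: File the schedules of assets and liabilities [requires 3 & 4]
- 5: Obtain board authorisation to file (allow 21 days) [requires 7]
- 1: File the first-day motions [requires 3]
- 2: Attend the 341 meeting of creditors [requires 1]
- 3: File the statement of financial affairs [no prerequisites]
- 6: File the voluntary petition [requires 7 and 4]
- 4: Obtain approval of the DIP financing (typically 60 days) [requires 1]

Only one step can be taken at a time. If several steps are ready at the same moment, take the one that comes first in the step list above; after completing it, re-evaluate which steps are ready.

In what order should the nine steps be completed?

3 1 2 4 9 7 5 8 6

3 is the only step with nothing outstanding, so it goes first.
That leaves 1 as the only ready step → 1.
Now 2 and 4 have their prerequisites met. 2 is listed earlier, so 2 next.
4 needed 1, now all done → 4.
9 and 7 are both available; 9 is listed earlier → 9.
7 needed 3 and 4, now all done → 7.
Now 5 and 6 have their prerequisites met. 5 is listed earlier, so 5 next.
8 now also ready, so the ready set is {8, 6}; 8 is listed earlier → 8.
6 is the only step now ready → 6.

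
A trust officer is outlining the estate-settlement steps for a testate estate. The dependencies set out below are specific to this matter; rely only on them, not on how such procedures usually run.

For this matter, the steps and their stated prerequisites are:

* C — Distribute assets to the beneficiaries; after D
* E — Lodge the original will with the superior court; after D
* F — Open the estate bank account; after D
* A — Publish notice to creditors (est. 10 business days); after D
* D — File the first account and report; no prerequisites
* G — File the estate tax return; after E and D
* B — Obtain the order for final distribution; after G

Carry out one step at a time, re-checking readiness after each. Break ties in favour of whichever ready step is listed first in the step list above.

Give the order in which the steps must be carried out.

D is the only step with nothing outstanding, so it goes first.
C, E, F and A are all available; C is listed earlier → C.
E, F and A are all available; E is listed earlier → E.
Now F, A and G have their prerequisites met. F is listed earlier, so F next.
A and G are both available; A is listed earlier → A.
Next only G has its prerequisites met → G.
That leaves B as the only ready step → B.

D → C → E → F → A → G → B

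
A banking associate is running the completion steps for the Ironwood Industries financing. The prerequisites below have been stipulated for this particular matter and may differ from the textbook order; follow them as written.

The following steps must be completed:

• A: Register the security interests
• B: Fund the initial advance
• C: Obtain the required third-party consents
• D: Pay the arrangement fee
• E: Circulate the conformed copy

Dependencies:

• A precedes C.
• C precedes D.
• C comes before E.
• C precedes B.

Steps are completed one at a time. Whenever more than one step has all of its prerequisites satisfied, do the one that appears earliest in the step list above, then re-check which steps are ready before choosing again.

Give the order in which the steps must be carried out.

A → C → B → D → E

A has no prerequisites → A first.
C is the only step now ready → C.
Now B, D and E have their prerequisites met. B is listed earlier, so B next.
Ready: D and E. D is listed earlier → D.
E needed C, now all done → E.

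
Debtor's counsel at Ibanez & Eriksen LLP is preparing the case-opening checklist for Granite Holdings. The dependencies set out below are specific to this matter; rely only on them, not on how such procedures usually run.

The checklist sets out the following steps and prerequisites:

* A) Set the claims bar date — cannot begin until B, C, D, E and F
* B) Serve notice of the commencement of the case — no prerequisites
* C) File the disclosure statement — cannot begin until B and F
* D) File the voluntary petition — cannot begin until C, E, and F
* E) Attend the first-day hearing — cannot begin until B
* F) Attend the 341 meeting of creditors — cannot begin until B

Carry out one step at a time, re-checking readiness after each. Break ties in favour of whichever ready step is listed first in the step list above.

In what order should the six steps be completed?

Only B has no prerequisites, so it is first.
Now E and F have their prerequisites met. E is listed earlier, so E next.
F needed B, now all done → F.
C needed B and F, now all done → C.
D needed C, E and F, now all done → D.
A is the only step now ready → A.

B → E → F → C → D → A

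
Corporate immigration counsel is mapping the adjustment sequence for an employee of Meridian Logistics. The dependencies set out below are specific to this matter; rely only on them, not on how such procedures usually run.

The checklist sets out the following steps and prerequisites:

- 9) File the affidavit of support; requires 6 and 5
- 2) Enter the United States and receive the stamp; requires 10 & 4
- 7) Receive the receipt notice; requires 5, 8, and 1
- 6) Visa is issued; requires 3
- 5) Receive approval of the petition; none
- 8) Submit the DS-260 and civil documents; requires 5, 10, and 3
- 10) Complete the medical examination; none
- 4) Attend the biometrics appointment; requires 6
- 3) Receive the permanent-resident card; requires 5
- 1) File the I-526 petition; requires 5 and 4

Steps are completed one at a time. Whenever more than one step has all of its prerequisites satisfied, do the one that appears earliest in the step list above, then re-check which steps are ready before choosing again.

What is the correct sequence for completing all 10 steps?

5, 10, 3, 6, 9, 8, 4, 2, 1, 7

5 and 10 have no prerequisites; 5 is listed earlier, so 5 is first.
Now 10 and 3 have their prerequisites met. 10 is listed earlier, so 10 next.
Next only 3 has its prerequisites met → 3.
Ready: 6 and 8. 6 is listed earlier → 6.
Ready: 9, 8 and 4. 9 is listed earlier → 9.
Now 8 and 4 have their prerequisites met. 8 is listed earlier, so 8 next.
4 is the only step now ready → 4.
2 and 1 are both available; 2 is listed earlier → 2.
1 needed 5 and 4, now all done → 1.
7 needed 5, 8 and 1, now all done → 7.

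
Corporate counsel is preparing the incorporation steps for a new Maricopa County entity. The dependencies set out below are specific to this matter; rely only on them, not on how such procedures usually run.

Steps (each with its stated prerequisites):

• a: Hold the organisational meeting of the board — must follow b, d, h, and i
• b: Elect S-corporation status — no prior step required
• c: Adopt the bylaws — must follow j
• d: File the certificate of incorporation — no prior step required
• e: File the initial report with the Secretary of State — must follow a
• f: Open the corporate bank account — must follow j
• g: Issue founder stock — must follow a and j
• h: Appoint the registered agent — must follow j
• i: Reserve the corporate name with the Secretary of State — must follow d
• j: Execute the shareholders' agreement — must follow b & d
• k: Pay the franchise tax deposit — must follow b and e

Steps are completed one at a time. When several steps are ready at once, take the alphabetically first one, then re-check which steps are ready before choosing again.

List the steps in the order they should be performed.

b d i j c f h a e g k

Nothing is required for b and d. b has the earlier label → b first.
Next only d has its prerequisites met → d.
Now i and j have their prerequisites met. i has the earlier label, so i next.
That leaves j as the only ready step → j.
c, f and h are all available; c has the earlier label → c.
Now f and h have their prerequisites met. f has the earlier label, so f next.
h needed j, now all done → h.
a is the only step now ready → a.
Now e and g have their prerequisites met. e has the earlier label, so e next.
Ready: g and k. g has the earlier label → g.
k needed b and e, now all done → k.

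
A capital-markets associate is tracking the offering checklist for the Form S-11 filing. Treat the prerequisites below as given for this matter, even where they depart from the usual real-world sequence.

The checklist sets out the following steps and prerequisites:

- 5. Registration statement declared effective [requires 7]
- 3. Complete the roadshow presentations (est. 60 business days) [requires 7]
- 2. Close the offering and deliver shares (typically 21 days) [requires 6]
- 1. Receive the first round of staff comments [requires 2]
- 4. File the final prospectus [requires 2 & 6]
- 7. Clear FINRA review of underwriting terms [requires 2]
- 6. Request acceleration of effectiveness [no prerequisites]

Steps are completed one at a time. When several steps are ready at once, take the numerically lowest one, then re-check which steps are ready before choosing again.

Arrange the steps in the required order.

6, 2, 1, 4, 7, 3, 5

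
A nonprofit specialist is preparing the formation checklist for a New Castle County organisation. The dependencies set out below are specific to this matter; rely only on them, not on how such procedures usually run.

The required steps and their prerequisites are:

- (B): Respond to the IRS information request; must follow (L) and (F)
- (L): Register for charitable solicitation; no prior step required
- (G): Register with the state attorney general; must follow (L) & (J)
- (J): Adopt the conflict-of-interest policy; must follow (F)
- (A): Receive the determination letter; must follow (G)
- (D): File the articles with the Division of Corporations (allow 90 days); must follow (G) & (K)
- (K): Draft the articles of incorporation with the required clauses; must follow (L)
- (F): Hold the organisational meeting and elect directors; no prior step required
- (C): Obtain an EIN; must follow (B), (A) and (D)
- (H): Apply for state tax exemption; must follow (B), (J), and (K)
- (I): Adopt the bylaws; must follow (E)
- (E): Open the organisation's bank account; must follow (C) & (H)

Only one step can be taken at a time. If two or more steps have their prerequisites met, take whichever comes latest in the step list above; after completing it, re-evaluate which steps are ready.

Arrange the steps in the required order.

(F) → (J) → (L) → (K) → (G) → (D) → (A) → (B) → (H) → (C) → (E) → (I)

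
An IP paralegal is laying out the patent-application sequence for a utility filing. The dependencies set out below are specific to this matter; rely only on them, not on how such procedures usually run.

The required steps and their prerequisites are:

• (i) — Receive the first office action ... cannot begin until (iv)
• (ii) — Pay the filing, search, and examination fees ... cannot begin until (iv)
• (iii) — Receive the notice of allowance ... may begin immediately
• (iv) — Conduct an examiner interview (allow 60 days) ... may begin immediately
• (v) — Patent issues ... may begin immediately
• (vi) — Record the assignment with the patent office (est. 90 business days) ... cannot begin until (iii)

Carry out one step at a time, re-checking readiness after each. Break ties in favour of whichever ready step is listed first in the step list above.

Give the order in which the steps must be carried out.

(iii) (iv) (i) (ii) (v) (vi)

Nothing is required for (iii), (iv) and (v). (iii) is listed earlier → (iii) first.
(iv), (v) and (vi) are all available; (iv) is listed earlier → (iv).
(i) and (ii) now also ready, so the ready set is {(i), (ii), (v), (vi)}; (i) is listed earlier → (i).
Now (ii), (v) and (vi) have their prerequisites met. (ii) is listed earlier, so (ii) next.
(v) and (vi) are both available; (v) is listed earlier → (v).
(vi) needed (iii), now all done → (vi).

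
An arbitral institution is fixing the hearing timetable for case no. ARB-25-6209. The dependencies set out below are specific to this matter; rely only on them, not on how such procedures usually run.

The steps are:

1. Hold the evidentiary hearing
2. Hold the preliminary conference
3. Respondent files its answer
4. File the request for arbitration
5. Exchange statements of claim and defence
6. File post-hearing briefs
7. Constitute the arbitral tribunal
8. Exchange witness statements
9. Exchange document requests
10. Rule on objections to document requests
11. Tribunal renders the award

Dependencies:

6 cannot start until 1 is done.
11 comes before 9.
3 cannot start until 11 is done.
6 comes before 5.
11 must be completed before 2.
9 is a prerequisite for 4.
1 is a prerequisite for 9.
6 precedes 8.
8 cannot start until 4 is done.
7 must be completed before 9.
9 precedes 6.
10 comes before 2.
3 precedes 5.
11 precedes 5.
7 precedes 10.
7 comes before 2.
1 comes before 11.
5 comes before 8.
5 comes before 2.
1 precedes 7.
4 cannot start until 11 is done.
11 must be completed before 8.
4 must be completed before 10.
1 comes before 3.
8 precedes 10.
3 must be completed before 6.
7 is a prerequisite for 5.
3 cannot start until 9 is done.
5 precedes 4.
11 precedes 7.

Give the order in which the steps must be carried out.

Only 1 has no prerequisites, so it is first.
Next only 11 has its prerequisites met → 11.
That leaves 7 as the only ready step → 7.
9 needed 1, 7 and 11, now all done → 9.
3 is the only step now ready → 3.
6 needed 1, 3 and 9, now all done → 6.
5 needed 3, 6, 7 and 11, now all done → 5.
4 needed 5, 9 and 11, now all done → 4.
That leaves 8 as the only ready step → 8.
Next only 10 has its prerequisites met → 10.
2 needed 5, 7, 10 and 11, now all done → 2.

1, 11, 7, 9, 3, 6, 5, 4, 8, 10, 2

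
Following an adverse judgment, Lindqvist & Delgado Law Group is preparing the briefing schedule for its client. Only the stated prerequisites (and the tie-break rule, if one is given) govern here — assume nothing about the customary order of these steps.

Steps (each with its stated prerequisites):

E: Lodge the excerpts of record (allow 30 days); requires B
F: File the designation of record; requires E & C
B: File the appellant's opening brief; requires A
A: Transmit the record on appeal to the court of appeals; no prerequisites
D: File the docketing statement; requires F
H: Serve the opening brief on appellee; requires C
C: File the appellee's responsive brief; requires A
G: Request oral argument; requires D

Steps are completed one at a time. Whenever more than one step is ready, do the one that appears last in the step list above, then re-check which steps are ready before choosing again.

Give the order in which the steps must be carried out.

Only A has no prerequisites, so it is first.
Ready: C and B. C is listed later → C.
H now also ready, so the ready set is {H, B}; H is listed later → H.
That leaves B as the only ready step → B.
Next only E has its prerequisites met → E.
F is the only step now ready → F.
Next only D has its prerequisites met → D.
G is the only step now ready → G.

A C H B E F D G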